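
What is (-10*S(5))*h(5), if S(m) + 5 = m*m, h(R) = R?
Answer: -1000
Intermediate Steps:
S(m) = -5 + m² (S(m) = -5 + m*m = -5 + m²)
(-10*S(5))*h(5) = -10*(-5 + 5²)*5 = -10*(-5 + 25)*5 = -10*20*5 = -200*5 = -1000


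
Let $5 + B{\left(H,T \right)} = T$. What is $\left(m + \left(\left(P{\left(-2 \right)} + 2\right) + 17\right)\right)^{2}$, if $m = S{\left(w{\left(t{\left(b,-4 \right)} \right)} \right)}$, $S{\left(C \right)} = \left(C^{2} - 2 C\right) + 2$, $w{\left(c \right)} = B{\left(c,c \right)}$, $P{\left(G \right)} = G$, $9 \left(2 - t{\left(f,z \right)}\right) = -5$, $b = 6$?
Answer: $\frac{5851561}{6561} \approx 891.87$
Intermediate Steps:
$t{\left(f,z \right)} = \frac{23}{9}$ ($t{\left(f,z \right)} = 2 - - \frac{5}{9} = 2 + \frac{5}{9} = \frac{23}{9}$)
$B{\left(H,T \right)} = -5 + T$
$w{\left(c \right)} = -5 + c$
$S{\left(C \right)} = 2 + C^{2} - 2 C$
$m = \frac{1042}{81}$ ($m = 2 + \left(-5 + \frac{23}{9}\right)^{2} - 2 \left(-5 + \frac{23}{9}\right) = 2 + \left(- \frac{22}{9}\right)^{2} - - \frac{44}{9} = 2 + \frac{484}{81} + \frac{44}{9} = \frac{1042}{81} \approx 12.864$)
$\left(m + \left(\left(P{\left(-2 \right)} + 2\right) + 17\right)\right)^{2} = \left(\frac{1042}{81} + \left(\left(-2 + 2\right) + 17\right)\right)^{2} = \left(\frac{1042}{81} + \left(0 + 17\right)\right)^{2} = \left(\frac{1042}{81} + 17\right)^{2} = \left(\frac{2419}{81}\right)^{2} = \frac{5851561}{6561}$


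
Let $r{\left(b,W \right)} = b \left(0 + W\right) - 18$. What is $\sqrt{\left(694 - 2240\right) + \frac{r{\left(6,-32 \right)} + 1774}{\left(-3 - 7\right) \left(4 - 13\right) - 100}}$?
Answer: $\frac{8 i \sqrt{665}}{5} \approx 41.26 i$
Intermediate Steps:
$r{\left(b,W \right)} = -18 + W b$ ($r{\left(b,W \right)} = b W - 18 = W b - 18 = -18 + W b$)
$\sqrt{\left(694 - 2240\right) + \frac{r{\left(6,-32 \right)} + 1774}{\left(-3 - 7\right) \left(4 - 13\right) - 100}} = \sqrt{\left(694 - 2240\right) + \frac{\left(-18 - 192\right) + 1774}{\left(-3 - 7\right) \left(4 - 13\right) - 100}} = \sqrt{\left(694 - 2240\right) + \frac{\left(-18 - 192\right) + 1774}{- 10 \left(4 - 13\right) - 100}} = \sqrt{-1546 + \frac{-210 + 1774}{\left(-10\right) \left(-9\right) - 100}} = \sqrt{-1546 + \frac{1564}{90 - 100}} = \sqrt{-1546 + \frac{1564}{-10}} = \sqrt{-1546 + 1564 \left(- \frac{1}{10}\right)} = \sqrt{-1546 - \frac{782}{5}} = \sqrt{- \frac{8512}{5}} = \frac{8 i \sqrt{665}}{5}$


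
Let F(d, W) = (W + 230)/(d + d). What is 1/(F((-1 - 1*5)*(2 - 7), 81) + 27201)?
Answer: 60/1632371 ≈ 3.6756e-5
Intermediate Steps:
F(d, W) = (230 + W)/(2*d) (F(d, W) = (230 + W)/((2*d)) = (230 + W)*(1/(2*d)) = (230 + W)/(2*d))
1/(F((-1 - 1*5)*(2 - 7), 81) + 27201) = 1/((230 + 81)/(2*(((-1 - 1*5)*(2 - 7)))) + 27201) = 1/((½)*311/((-1 - 5)*(-5)) + 27201) = 1/((½)*311/(-6*(-5)) + 27201) = 1/((½)*311/30 + 27201) = 1/((½)*(1/30)*311 + 27201) = 1/(311/60 + 27201) = 1/(1632371/60) = 60/1632371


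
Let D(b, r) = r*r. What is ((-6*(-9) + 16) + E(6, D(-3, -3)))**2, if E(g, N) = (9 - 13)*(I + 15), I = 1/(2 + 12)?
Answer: 4624/49 ≈ 94.367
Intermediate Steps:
I = 1/14 ≈ 0.071429
D(b, r) = r**2
E(g, N) = -422/7 (E(g, N) = (9 - 13)*(1/14 + 15) = -4*211/14 = -422/7)
((-6*(-9) + 16) + E(6, D(-3, -3)))**2 = ((-6*(-9) + 16) - 422/7)**2 = ((54 + 16) - 422/7)**2 = (70 - 422/7)**2 = (68/7)**2 = 4624/49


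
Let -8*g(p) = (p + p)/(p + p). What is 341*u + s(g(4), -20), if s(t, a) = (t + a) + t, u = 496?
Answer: 676463/4 ≈ 1.6912e+5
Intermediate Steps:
g(p) = -1/8 (g(p) = -(p + p)/(8*(p + p)) = -2*p/(8*(2*p)) = -2*p*1/(2*p)/8 = -1/8*1 = -1/8)
s(t, a) = a + 2*t (s(t, a) = (a + t) + t = a + 2*t)
341*u + s(g(4), -20) = 341*496 + (-20 + 2*(-1/8)) = 169136 + (-20 - 1/4) = 169136 - 81/4 = 676463/4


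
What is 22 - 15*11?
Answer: -143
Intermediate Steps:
22 - 15*11 = 22 - 165 = -143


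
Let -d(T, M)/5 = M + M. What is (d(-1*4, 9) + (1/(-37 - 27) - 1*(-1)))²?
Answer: 32455809/4096 ≈ 7923.8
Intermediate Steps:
d(T, M) = -10*M (d(T, M) = -5*(M + M) = -10*M)
(d(-1*4, 9) + (1/(-37 - 27) - 1*(-1)))² = (-10*9 + (1/(-37 - 27) - 1*(-1)))² = (-90 + (1/(-64) + 1))² = (-90 + (-1/64 + 1))² = (-90 + 63/64)² = (-5697/64)² = 32455809/4096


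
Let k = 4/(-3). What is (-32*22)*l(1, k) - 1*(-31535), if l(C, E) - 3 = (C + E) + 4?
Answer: 80525/3 ≈ 26842.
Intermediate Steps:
k = -4/3 (k = 4*(-1/3) = -4/3 ≈ -1.3333)
l(C, E) = 7 + C + E (l(C, E) = 3 + ((C + E) + 4) = 3 + (4 + C + E) = 7 + C + E)
(-32*22)*l(1, k) - 1*(-31535) = (-32*22)*(7 + 1 - 4/3) - 1*(-31535) = -704*20/3 + 31535 = -14080/3 + 31535 = 80525/3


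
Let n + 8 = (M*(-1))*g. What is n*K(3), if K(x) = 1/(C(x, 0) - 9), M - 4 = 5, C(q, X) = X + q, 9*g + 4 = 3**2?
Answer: 13/6 ≈ 2.1667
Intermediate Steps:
g = 5/9 (g = -4/9 + (1/9)*3**2 = -4/9 + (1/9)*9 = -4/9 + 1 = 5/9 ≈ 0.55556)
M = 9 (M = 4 + 5 = 9)
K(x) = 1/(-9 + x) (K(x) = 1/((0 + x) - 9) = 1/(x - 9) = 1/(-9 + x))
n = -13 (n = -8 + (9*(-1))*(5/9) = -8 - 9*5/9 = -8 - 5 = -13)
n*K(3) = -13/(-9 + 3) = -13/(-6) = -13*(-1/6) = 13/6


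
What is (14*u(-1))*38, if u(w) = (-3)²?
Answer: 4788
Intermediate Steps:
u(w) = 9
(14*u(-1))*38 = (14*9)*38 = 126*38 = 4788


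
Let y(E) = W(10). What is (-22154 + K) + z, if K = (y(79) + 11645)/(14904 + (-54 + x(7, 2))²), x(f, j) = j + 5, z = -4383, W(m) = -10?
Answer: -454116046/17113 ≈ -26536.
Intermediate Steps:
y(E) = -10
x(f, j) = 5 + j
K = 11635/17113 (K = (-10 + 11645)/(14904 + (-54 + (5 + 2))²) = 11635/(14904 + (-54 + 7)²) = 11635/(14904 + (-47)²) = 11635/(14904 + 2209) = 11635/17113 ≈ 0.67989)
(-22154 + K) + z = (-22154 + 11635/17113) - 4383 = -379109767/17113 - 4383 = -454116046/17113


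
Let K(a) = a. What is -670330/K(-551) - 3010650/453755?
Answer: 60501344200/50003801 ≈ 1209.9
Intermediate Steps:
-670330/K(-551) - 3010650/453755 = -670330/(-551) - 3010650/453755 = -670330*(-1/551) - 3010650*1/453755 = 670330/551 - 602130/90751 = 60501344200/50003801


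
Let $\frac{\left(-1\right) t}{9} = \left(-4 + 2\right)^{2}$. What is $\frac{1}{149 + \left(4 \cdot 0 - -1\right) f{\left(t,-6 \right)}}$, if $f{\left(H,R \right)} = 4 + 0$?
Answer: $\frac{1}{153} \approx 0.0065359$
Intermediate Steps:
$t = -36$ ($t = - 9 \left(-4 + 2\right)^{2} = - 9 \left(-2\right)^{2} = \left(-9\right) 4 = -36$)
$f{\left(H,R \right)} = 4$
$\frac{1}{149 + \left(4 \cdot 0 - -1\right) f{\left(t,-6 \right)}} = \frac{1}{149 + \left(4 \cdot 0 - -1\right) 4} = \frac{1}{149 + \left(0 + 1\right) 4} = \frac{1}{149 + 1 \cdot 4} = \frac{1}{149 + 4} = \frac{1}{153}$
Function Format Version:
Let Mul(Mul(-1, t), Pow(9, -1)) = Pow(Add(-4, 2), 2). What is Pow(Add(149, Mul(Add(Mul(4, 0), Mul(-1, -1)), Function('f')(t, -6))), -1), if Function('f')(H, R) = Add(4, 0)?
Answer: Rational(1, 153) ≈ 0.0065359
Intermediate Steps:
t = -36 (t = Mul(-9, Pow(Add(-4, 2), 2)) = Mul(-9, Pow(-2, 2)) = Mul(-9, 4) = -36)
Function('f')(H, R) = 4
Pow(Add(149, Mul(Add(Mul(4, 0), Mul(-1, -1)), Function('f')(t, -6))), -1) = Pow(Add(149, Mul(Add(Mul(4, 0), Mul(-1, -1)), 4)), -1) = Pow(Add(149, Mul(Add(0, 1), 4)), -1) = Pow(Add(149, Mul(1, 4)), -1) = Pow(Add(149, 4), -1) = Pow(153, -1) = Rational(1, 153)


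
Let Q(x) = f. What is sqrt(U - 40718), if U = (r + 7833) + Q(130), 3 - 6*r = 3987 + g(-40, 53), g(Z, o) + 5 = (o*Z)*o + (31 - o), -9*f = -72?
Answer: I*sqrt(533154)/6 ≈ 121.7*I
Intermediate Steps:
f = 8 (f = -1/9*(-72) = 8)
Q(x) = 8
g(Z, o) = 26 - o + Z*o**2 (g(Z, o) = -5 + ((o*Z)*o + (31 - o)) = -5 + ((Z*o)*o + (31 - o)) = -5 + (Z*o**2 + (31 - o)) = -5 + (31 - o + Z*o**2) = 26 - o + Z*o**2)
r = 108403/6 (r = 1/2 - (3987 + (26 - 1*53 - 40*53**2))/6 = 1/2 - (3987 + (26 - 53 - 40*2809))/6 = 1/2 - (3987 + (26 - 53 - 112360))/6 = 1/2 - (3987 - 112387)/6 = 1/2 - 1/6*(-108400) = 1/2 + 54200/3 = 108403/6 ≈ 18067.)
U = 155449/6 (U = (108403/6 + 7833) + 8 = 155401/6 + 8 = 155449/6 ≈ 25908.)
sqrt(U - 40718) = sqrt(155449/6 - 40718) = sqrt(-88859/6) = I*sqrt(533154)/6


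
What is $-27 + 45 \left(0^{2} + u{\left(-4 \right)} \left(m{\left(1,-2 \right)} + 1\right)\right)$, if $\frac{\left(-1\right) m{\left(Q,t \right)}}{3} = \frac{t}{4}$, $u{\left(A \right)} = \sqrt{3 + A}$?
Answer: $-27 + \frac{225 i}{2} \approx -27.0 + 112.5 i$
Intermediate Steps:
$m{\left(Q,t \right)} = - \frac{3 t}{4}$ ($m{\left(Q,t \right)} = - 3 \frac{t}{4} = - \frac{3 t}{4}$)
$-27 + 45 \left(0^{2} + u{\left(-4 \right)} \left(m{\left(1,-2 \right)} + 1\right)\right) = -27 + 45 \left(0^{2} + \sqrt{3 - 4} \left(\left(- \frac{3}{4}\right) \left(-2\right) + 1\right)\right) = -27 + 45 \left(0 + \sqrt{-1} \left(\frac{3}{2} + 1\right)\right) = -27 + 45 \left(0 + i \frac{5}{2}\right) = -27 + 45 \left(0 + \frac{5 i}{2}\right) = -27 + 45 \frac{5 i}{2} = -27 + \frac{225 i}{2}$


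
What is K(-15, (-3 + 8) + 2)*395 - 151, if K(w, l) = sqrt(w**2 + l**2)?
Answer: -151 + 395*sqrt(274) ≈ 6387.4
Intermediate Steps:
K(w, l) = sqrt(l**2 + w**2)
K(-15, (-3 + 8) + 2)*395 - 151 = sqrt(((-3 + 8) + 2)**2 + (-15)**2)*395 - 151 = sqrt((5 + 2)**2 + 225)*395 - 151 = sqrt(7**2 + 225)*395 - 151 = sqrt(49 + 225)*395 - 151 = sqrt(274)*395 - 151 = 395*sqrt(274) - 151 = -151 + 395*sqrt(274)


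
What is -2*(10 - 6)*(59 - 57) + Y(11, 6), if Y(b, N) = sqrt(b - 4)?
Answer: -16 + sqrt(7) ≈ -13.354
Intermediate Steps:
Y(b, N) = sqrt(-4 + b)
-2*(10 - 6)*(59 - 57) + Y(11, 6) = -2*(10 - 6)*(59 - 57) + sqrt(-4 + 11) = -8*2 + sqrt(7) = -2*8 + sqrt(7) = -16 + sqrt(7)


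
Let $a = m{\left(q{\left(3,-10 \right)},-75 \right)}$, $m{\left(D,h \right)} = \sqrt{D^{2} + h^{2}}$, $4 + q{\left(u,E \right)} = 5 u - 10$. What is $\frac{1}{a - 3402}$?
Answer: $- \frac{1701}{5783989} - \frac{\sqrt{5626}}{11567978} \approx -0.00030057$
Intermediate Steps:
$q{\left(u,E \right)} = -14 + 5 u$ ($q{\left(u,E \right)} = -4 + \left(5 u - 10\right) = -4 + \left(-10 + 5 u\right) = -14 + 5 u$)
$a = \sqrt{5626}$ ($a = \sqrt{\left(-14 + 5 \cdot 3\right)^{2} + \left(-75\right)^{2}} = \sqrt{\left(-14 + 15\right)^{2} + 5625} = \sqrt{1^{2} + 5625} = \sqrt{1 + 5625} = \sqrt{5626} \approx 75.007$)
$\frac{1}{a - 3402} = \frac{1}{\sqrt{5626} - 3402} = \frac{1}{-3402 + \sqrt{5626}}$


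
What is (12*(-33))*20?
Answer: -7920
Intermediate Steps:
(12*(-33))*20 = -396*20 = -7920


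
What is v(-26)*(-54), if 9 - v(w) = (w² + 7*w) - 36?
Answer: 24246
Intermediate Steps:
v(w) = 45 - w² - 7*w (v(w) = 9 - ((w² + 7*w) - 36) = 9 - (-36 + w² + 7*w) = 9 + (36 - w² - 7*w) = 45 - w² - 7*w)
v(-26)*(-54) = (45 - 1*(-26)² - 7*(-26))*(-54) = (45 - 1*676 + 182)*(-54) = (45 - 676 + 182)*(-54) = -449*(-54) = 24246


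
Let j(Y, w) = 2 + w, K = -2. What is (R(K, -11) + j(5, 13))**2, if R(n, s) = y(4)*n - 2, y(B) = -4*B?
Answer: 2025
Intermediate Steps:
R(n, s) = -2 - 16*n (R(n, s) = (-4*4)*n - 2 = -16*n - 2 = -2 - 16*n)
(R(K, -11) + j(5, 13))**2 = ((-2 - 16*(-2)) + (2 + 13))**2 = ((-2 + 32) + 15)**2 = (30 + 15)**2 = 45**2 = 2025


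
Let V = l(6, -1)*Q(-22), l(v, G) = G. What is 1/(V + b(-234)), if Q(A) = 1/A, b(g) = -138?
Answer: -22/3035 ≈ -0.0072488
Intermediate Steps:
V = 1/22 (V = -1/(-22) = -1*(-1/22) = 1/22 ≈ 0.045455)
1/(V + b(-234)) = 1/(1/22 - 138) = 1/(-3035/22) = -22/3035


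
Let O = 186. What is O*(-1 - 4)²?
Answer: 4650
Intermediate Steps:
O*(-1 - 4)² = 186*(-1 - 4)² = 186*(-5)² = 186*25 = 4650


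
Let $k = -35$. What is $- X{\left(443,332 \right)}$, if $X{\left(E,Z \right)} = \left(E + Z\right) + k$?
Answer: $-740$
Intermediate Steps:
$X{\left(E,Z \right)} = -35 + E + Z$ ($X{\left(E,Z \right)} = \left(E + Z\right) - 35 = -35 + E + Z$)
$- X{\left(443,332 \right)} = - (-35 + 443 + 332) = \left(-1\right) 740 = -740$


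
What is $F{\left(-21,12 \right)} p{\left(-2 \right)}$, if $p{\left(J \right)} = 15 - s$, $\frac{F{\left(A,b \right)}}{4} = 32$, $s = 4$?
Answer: $1408$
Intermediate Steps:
$F{\left(A,b \right)} = 128$ ($F{\left(A,b \right)} = 4 \cdot 32 = 128$)
$p{\left(J \right)} = 11$ ($p{\left(J \right)} = 15 - 4 = 11$)
$F{\left(-21,12 \right)} p{\left(-2 \right)} = 128 \cdot 11 = 1408$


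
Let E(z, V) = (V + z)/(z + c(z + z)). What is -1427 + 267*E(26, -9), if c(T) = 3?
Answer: -36844/29 ≈ -1270.5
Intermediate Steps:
E(z, V) = (V + z)/(3 + z) (E(z, V) = (V + z)/(z + 3) = (V + z)/(3 + z))
-1427 + 267*E(26, -9) = -1427 + 267*((-9 + 26)/(3 + 26)) = -1427 + 267*(17/29) = -1427 + 4539/29 = -36844/29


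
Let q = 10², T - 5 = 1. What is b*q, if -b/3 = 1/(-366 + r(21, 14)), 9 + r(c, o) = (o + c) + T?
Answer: 150/167 ≈ 0.89820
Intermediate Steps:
T = 6 (T = 5 + 1 = 6)
r(c, o) = -3 + c + o (r(c, o) = -9 + ((o + c) + 6) = -9 + ((c + o) + 6) = -9 + (6 + c + o) = -3 + c + o)
b = 3/334 (b = -3/(-366 + (-3 + 21 + 14)) = -3/(-366 + 32) = -3/(-334) = -3*(-1/334) = 3/334 ≈ 0.0089820)
q = 100
b*q = (3/334)*100 = 150/167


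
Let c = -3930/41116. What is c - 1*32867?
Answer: -675681751/20558 ≈ -32867.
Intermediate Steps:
c = -1965/20558 (c = -3930*1/41116 = -1965/20558 ≈ -0.095583)
c - 1*32867 = -1965/20558 - 1*32867 = -1965/20558 - 32867 = -675681751/20558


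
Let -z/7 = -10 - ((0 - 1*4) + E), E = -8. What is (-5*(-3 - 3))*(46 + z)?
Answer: 960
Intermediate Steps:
z = -14 (z = -7*(-10 - ((0 - 1*4) - 8)) = -7*(-10 - ((0 - 4) - 8)) = -7*(-10 - (-4 - 8)) = -7*(-10 - 1*(-12)) = -7*(-10 + 12) = -7*2 = -14)
(-5*(-3 - 3))*(46 + z) = (-5*(-3 - 3))*(46 - 14) = -5*(-6)*32 = 30*32 = 960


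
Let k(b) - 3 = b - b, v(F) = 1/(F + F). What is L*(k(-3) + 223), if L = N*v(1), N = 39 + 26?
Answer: 7345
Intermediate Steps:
v(F) = 1/(2*F)
N = 65
k(b) = 3 (k(b) = 3 + (b - b) = 3 + 0 = 3)
L = 65/2 (L = 65*((½)/1) = 65*((½)*1) = 65*(½) = 65/2 ≈ 32.500)
L*(k(-3) + 223) = 65*(3 + 223)/2 = (65/2)*226 = 7345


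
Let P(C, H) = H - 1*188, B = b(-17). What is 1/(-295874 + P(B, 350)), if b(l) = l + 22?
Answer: -1/295712 ≈ -3.3817e-6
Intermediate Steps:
b(l) = 22 + l
B = 5 (B = 22 - 17 = 5)
P(C, H) = -188 + H (P(C, H) = H - 188 = -188 + H)
1/(-295874 + P(B, 350)) = 1/(-295874 + (-188 + 350)) = 1/(-295874 + 162) = 1/(-295712) = -1/295712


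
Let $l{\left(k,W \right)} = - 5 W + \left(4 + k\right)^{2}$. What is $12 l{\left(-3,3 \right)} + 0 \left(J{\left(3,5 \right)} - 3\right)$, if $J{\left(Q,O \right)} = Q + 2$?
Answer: $-168$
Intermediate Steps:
$J{\left(Q,O \right)} = 2 + Q$
$l{\left(k,W \right)} = \left(4 + k\right)^{2} - 5 W$
$12 l{\left(-3,3 \right)} + 0 \left(J{\left(3,5 \right)} - 3\right) = 12 \left(\left(4 - 3\right)^{2} - 15\right) + 0 \left(\left(2 + 3\right) - 3\right) = 12 \left(1^{2} - 15\right) + 0 \left(5 - 3\right) = 12 \left(1 - 15\right) + 0 \cdot 2 = 12 \left(-14\right) + 0 = -168 + 0 = -168$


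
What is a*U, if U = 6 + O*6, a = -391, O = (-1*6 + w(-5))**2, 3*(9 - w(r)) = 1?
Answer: -57086/3 ≈ -19029.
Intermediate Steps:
w(r) = 26/3 (w(r) = 9 - 1/3*1 = 9 - 1/3 = 26/3)
O = 64/9 (O = (-1*6 + 26/3)**2 = (-6 + 26/3)**2 = (8/3)**2 = 64/9 ≈ 7.1111)
U = 146/3 (U = 6 + (64/9)*6 = 6 + 128/3 = 146/3 ≈ 48.667)
a*U = -391*146/3 = -57086/3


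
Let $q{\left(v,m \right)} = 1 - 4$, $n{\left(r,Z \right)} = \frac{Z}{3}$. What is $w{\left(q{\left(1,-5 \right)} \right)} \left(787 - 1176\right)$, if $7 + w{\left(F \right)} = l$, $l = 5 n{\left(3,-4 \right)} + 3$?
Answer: $\frac{12448}{3} \approx 4149.3$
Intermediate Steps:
$n{\left(r,Z \right)} = \frac{Z}{3}$ ($n{\left(r,Z \right)} = Z \frac{1}{3} = \frac{Z}{3}$)
$q{\left(v,m \right)} = -3$ ($q{\left(v,m \right)} = 1 - 4 = -3$)
$l = - \frac{11}{3}$ ($l = 5 \cdot \frac{1}{3} \left(-4\right) + 3 = 5 \left(- \frac{4}{3}\right) + 3 = - \frac{20}{3} + 3 = - \frac{11}{3} \approx -3.6667$)
$w{\left(F \right)} = - \frac{32}{3}$ ($w{\left(F \right)} = -7 - \frac{11}{3} = - \frac{32}{3}$)
$w{\left(q{\left(1,-5 \right)} \right)} \left(787 - 1176\right) = - \frac{32 \left(787 - 1176\right)}{3} = \left(- \frac{32}{3}\right) \left(-389\right) = \frac{12448}{3}$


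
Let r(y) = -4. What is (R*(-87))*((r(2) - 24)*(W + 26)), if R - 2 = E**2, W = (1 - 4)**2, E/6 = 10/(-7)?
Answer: 6434520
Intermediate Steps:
E = -60/7 (E = 6*(10/(-7)) = 6*(10*(-1/7)) = 6*(-10/7) = -60/7 ≈ -8.5714)
W = 9 (W = (-3)**2 = 9)
R = 3698/49 (R = 2 + (-60/7)**2 = 2 + 3600/49 = 3698/49 ≈ 75.469)
(R*(-87))*((r(2) - 24)*(W + 26)) = ((3698/49)*(-87))*((-4 - 24)*(9 + 26)) = -(-1286904)*35/7 = -321726/49*(-980) = 6434520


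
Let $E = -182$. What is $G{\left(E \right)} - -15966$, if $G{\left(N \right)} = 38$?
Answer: $16004$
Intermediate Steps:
$G{\left(E \right)} - -15966 = 38 - -15966 = 38 + 15966 = 16004$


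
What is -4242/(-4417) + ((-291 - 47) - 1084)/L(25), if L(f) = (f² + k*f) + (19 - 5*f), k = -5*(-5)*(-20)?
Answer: 8157768/7560011 ≈ 1.0791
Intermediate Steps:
k = -500 (k = 25*(-20) = -500)
L(f) = 19 + f² - 505*f (L(f) = (f² - 500*f) + (19 - 5*f) = 19 + f² - 505*f)
-4242/(-4417) + ((-291 - 47) - 1084)/L(25) = -4242/(-4417) + ((-291 - 47) - 1084)/(19 + 25² - 505*25) = -4242*(-1/4417) + (-338 - 1084)/(19 + 625 - 12625) = 606/631 - 1422/(-11981) = 606/631 - 1422*(-1/11981) = 606/631 + 1422/11981 = 8157768/7560011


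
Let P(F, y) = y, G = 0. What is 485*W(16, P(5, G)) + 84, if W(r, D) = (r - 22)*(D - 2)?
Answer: 5904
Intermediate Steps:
W(r, D) = (-22 + r)*(-2 + D)
485*W(16, P(5, G)) + 84 = 485*(44 - 22*0 - 2*16 + 0*16) + 84 = 485*(44 + 0 - 32 + 0) + 84 = 485*12 + 84 = 5820 + 84 = 5904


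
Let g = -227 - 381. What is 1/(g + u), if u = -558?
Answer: -1/1166 ≈ -0.00085763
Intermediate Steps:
g = -608
1/(g + u) = 1/(-608 - 558) = 1/(-1166) = -1/1166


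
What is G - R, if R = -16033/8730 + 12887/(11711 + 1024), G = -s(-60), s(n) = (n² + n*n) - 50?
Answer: -5887560413/823530 ≈ -7149.2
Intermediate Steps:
s(n) = -50 + 2*n² (s(n) = (n² + n²) - 50 = 2*n² - 50 = -50 + 2*n²)
G = -7150 (G = -(-50 + 2*(-60)²) = -(-50 + 2*3600) = -(-50 + 7200) = -1*7150 = -7150)
R = -679087/823530 (R = -16033*1/8730 + 12887/12735 = -16033/8730 + 12887*(1/12735) = -16033/8730 + 12887/12735 = -679087/823530 ≈ -0.82460)
G - R = -7150 - 1*(-679087/823530) = -7150 + 679087/823530 = -5887560413/823530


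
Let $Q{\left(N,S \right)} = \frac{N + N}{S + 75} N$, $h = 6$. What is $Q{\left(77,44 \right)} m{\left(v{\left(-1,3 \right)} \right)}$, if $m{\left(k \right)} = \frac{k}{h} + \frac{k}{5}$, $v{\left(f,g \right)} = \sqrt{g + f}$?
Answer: $\frac{9317 \sqrt{2}}{255} \approx 51.672$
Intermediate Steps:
$v{\left(f,g \right)} = \sqrt{f + g}$
$Q{\left(N,S \right)} = \frac{2 N^{2}}{75 + S}$ ($Q{\left(N,S \right)} = \frac{2 N}{75 + S} N = \frac{2 N^{2}}{75 + S}$)
$m{\left(k \right)} = \frac{11 k}{30}$ ($m{\left(k \right)} = \frac{k}{6} + \frac{k}{5} = \frac{11 k}{30}$)
$Q{\left(77,44 \right)} m{\left(v{\left(-1,3 \right)} \right)} = \frac{2 \cdot 77^{2}}{75 + 44} \frac{11 \sqrt{-1 + 3}}{30} = 2 \cdot 5929 \cdot \frac{1}{119} \frac{11 \sqrt{2}}{30} = \frac{1694 \frac{11 \sqrt{2}}{30}}{17} = \frac{9317 \sqrt{2}}{255}$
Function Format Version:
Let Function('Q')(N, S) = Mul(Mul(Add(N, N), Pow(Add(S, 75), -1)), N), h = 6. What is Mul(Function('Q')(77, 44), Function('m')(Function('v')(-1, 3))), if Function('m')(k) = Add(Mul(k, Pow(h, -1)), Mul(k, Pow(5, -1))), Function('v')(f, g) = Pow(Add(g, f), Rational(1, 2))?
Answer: Mul(Rational(9317, 255), Pow(2, Rational(1, 2))) ≈ 51.672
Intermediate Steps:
Function('v')(f, g) = Pow(Add(f, g), Rational(1, 2))
Function('Q')(N, S) = Mul(2, Pow(N, 2), Pow(Add(75, S), -1)) (Function('Q')(N, S) = Mul(Mul(Mul(2, N), Pow(Add(75, S), -1)), N) = Mul(Mul(2, N, Pow(Add(75, S), -1)), N) = Mul(2, Pow(N, 2), Pow(Add(75, S), -1)))
Function('m')(k) = Mul(Rational(11, 30), k) (Function('m')(k) = Add(Mul(k, Pow(6, -1)), Mul(k, Pow(5, -1))) = Add(Mul(k, Rational(1, 6)), Mul(k, Rational(1, 5))) = Add(Mul(Rational(1, 6), k), Mul(Rational(1, 5), k)) = Mul(Rational(11, 30), k))
Mul(Function('Q')(77, 44), Function('m')(Function('v')(-1, 3))) = Mul(Mul(2, Pow(77, 2), Pow(Add(75, 44), -1)), Mul(Rational(11, 30), Pow(Add(-1, 3), Rational(1, 2)))) = Mul(Mul(2, 5929, Pow(119, -1)), Mul(Rational(11, 30), Pow(2, Rational(1, 2)))) = Mul(Mul(2, 5929, Rational(1, 119)), Mul(Rational(11, 30), Pow(2, Rational(1, 2)))) = Mul(Rational(1694, 17), Mul(Rational(11, 30), Pow(2, Rational(1, 2)))) = Mul(Rational(9317, 255), Pow(2, Rational(1, 2)))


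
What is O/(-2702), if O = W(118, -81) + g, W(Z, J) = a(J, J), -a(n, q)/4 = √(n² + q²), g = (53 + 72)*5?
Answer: -625/2702 + 162*√2/1351 ≈ -0.061730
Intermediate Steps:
g = 625 (g = 125*5 = 625)
a(n, q) = -4*√(n² + q²)
W(Z, J) = -4*√2*√(J²) (W(Z, J) = -4*√(J² + J²) = -4*√2*√(J²))
O = 625 - 324*√2 (O = -4*√2*√((-81)²) + 625 = -4*√2*√6561 + 625 = -4*√2*81 + 625 = -324*√2 + 625 = 625 - 324*√2 ≈ 166.79)
O/(-2702) = (625 - 324*√2)/(-2702) = (625 - 324*√2)*(-1/2702) = -625/2702 + 162*√2/1351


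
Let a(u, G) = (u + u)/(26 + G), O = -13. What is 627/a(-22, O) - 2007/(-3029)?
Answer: -2236461/12116 ≈ -184.59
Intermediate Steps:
a(u, G) = 2*u/(26 + G) (a(u, G) = (2*u)/(26 + G) = 2*u/(26 + G))
627/a(-22, O) - 2007/(-3029) = 627/((2*(-22)/(26 - 13))) - 2007/(-3029) = 627/((2*(-22)/13)) - 2007*(-1/3029) = 627/((2*(-22)*(1/13))) + 2007/3029 = 627/(-44/13) + 2007/3029 = 627*(-13/44) + 2007/3029 = -741/4 + 2007/3029 = -2236461/12116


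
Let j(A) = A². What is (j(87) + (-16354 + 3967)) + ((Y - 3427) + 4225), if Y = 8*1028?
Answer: 4204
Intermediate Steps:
Y = 8224
(j(87) + (-16354 + 3967)) + ((Y - 3427) + 4225) = (87² + (-16354 + 3967)) + ((8224 - 3427) + 4225) = (7569 - 12387) + (4797 + 4225) = -4818 + 9022 = 4204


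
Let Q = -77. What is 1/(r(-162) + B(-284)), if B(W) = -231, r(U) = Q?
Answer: -1/308 ≈ -0.0032468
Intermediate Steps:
r(U) = -77
1/(r(-162) + B(-284)) = 1/(-77 - 231) = 1/(-308) = -1/308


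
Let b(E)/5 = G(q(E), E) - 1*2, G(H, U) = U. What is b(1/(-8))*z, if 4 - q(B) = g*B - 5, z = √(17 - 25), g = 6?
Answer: -85*I*√2/4 ≈ -30.052*I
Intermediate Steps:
z = 2*I*√2 (z = √(-8) = 2*I*√2 ≈ 2.8284*I)
q(B) = 9 - 6*B (q(B) = 4 - (6*B - 5) = 4 - (-5 + 6*B) = 4 + (5 - 6*B) = 9 - 6*B)
b(E) = -10 + 5*E (b(E) = 5*(E - 1*2) = 5*(E - 2) = 5*(-2 + E) = -10 + 5*E)
b(1/(-8))*z = (-10 + 5/(-8))*(2*I*√2) = (-10 + 5*(-⅛))*(2*I*√2) = (-10 - 5/8)*(2*I*√2) = -85*I*√2/4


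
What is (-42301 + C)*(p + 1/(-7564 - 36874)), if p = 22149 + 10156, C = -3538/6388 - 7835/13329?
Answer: -2585348448545041160413/1891851241788 ≈ -1.3666e+9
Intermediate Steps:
C = -48603991/42572826 (C = -3538*1/6388 - 7835*1/13329 = -1769/3194 - 7835/13329 = -48603991/42572826 ≈ -1.1417)
p = 32305
(-42301 + C)*(p + 1/(-7564 - 36874)) = (-42301 - 48603991/42572826)*(32305 + 1/(-7564 - 36874)) = -1800921716617*(32305 + 1/(-44438))/42572826 = -1800921716617*(32305 - 1/44438)/42572826 = -1800921716617/42572826*1435569589/44438 = -2585348448545041160413/1891851241788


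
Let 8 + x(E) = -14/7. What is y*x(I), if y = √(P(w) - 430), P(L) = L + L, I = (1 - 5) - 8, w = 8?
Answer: -30*I*√46 ≈ -203.47*I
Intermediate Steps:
I = -12 (I = -4 - 8 = -12)
P(L) = 2*L
x(E) = -10 (x(E) = -8 - 14/7 = -8 - 14*⅐ = -8 - 2 = -10)
y = 3*I*√46 (y = √(2*8 - 430) = √(16 - 430) = √(-414) = 3*I*√46 ≈ 20.347*I)
y*x(I) = (3*I*√46)*(-10) = -30*I*√46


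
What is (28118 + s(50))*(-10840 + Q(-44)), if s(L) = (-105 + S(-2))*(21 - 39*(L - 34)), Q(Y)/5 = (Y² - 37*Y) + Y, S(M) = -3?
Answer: 630315920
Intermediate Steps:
Q(Y) = -180*Y + 5*Y² (Q(Y) = 5*((Y² - 37*Y) + Y) = 5*(Y² - 36*Y) = -180*Y + 5*Y²)
s(L) = -145476 + 4212*L (s(L) = (-105 - 3)*(21 - 39*(L - 34)) = -108*(21 - 39*(-34 + L)) = -108*(21 + (1326 - 39*L)) = -108*(1347 - 39*L) = -145476 + 4212*L)
(28118 + s(50))*(-10840 + Q(-44)) = (28118 + (-145476 + 4212*50))*(-10840 + 5*(-44)*(-36 - 44)) = (28118 + (-145476 + 210600))*(-10840 + 5*(-44)*(-80)) = (28118 + 65124)*(-10840 + 17600) = 93242*6760 = 630315920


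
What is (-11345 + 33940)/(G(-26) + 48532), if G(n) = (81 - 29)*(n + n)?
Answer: 22595/45828 ≈ 0.49304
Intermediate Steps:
G(n) = 104*n (G(n) = 52*(2*n) = 104*n)
(-11345 + 33940)/(G(-26) + 48532) = (-11345 + 33940)/(104*(-26) + 48532) = 22595/(-2704 + 48532) = 22595/45828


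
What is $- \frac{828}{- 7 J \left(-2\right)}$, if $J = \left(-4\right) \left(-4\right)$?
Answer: $- \frac{207}{56} \approx -3.6964$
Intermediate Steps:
$J = 16$
$- \frac{828}{- 7 J \left(-2\right)} = - \frac{828}{\left(-7\right) 16 \left(-2\right)} = - \frac{828}{\left(-112\right) \left(-2\right)} = - \frac{828}{224} = \left(-828\right) \frac{1}{224} = - \frac{207}{56}$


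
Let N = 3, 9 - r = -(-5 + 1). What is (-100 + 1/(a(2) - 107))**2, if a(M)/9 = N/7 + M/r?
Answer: 121406949225/12138256 ≈ 10002.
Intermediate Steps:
r = 5 (r = 9 - (-1)*(-5 + 1) = 9 - (-1)*(-4) = 9 - 1*4 = 9 - 4 = 5)
a(M) = 27/7 + 9*M/5 (a(M) = 9*(3/7 + M/5) = 27/7 + 9*M/5)
(-100 + 1/(a(2) - 107))**2 = (-100 + 1/((27/7 + (9/5)*2) - 107))**2 = (-100 + 1/((27/7 + 18/5) - 107))**2 = (-100 + 1/(261/35 - 107))**2 = (-100 + 1/(-3484/35))**2 = (-100 - 35/3484)**2 = (-348435/3484)**2 = 121406949225/12138256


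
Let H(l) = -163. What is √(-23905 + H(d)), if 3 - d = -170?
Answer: 2*I*√6017 ≈ 155.14*I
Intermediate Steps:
d = 173 (d = 3 - 1*(-170) = 3 + 170 = 173)
√(-23905 + H(d)) = √(-23905 - 163) = √(-24068) = 2*I*√6017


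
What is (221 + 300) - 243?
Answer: 278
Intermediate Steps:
(221 + 300) - 243 = 521 - 243 = 278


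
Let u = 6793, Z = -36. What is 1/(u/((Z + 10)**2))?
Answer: 676/6793 ≈ 0.099514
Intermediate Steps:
1/(u/((Z + 10)**2)) = 1/(6793/((-36 + 10)**2)) = 1/(6793/((-26)**2)) = 1/(6793/676) = 676/6793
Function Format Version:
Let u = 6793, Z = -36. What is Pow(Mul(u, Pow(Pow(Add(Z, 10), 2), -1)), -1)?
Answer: Rational(676, 6793) ≈ 0.099514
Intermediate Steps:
Pow(Mul(u, Pow(Pow(Add(Z, 10), 2), -1)), -1) = Pow(Mul(6793, Pow(Pow(Add(-36, 10), 2), -1)), -1) = Pow(Mul(6793, Pow(Pow(-26, 2), -1)), -1) = Pow(Mul(6793, Pow(676, -1)), -1) = Pow(Mul(6793, Rational(1, 676)), -1) = Pow(Rational(6793, 676), -1) = Rational(676, 6793)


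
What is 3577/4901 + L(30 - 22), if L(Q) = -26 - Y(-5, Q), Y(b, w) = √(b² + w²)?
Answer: -123849/4901 - √89 ≈ -34.704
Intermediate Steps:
L(Q) = -26 - √(25 + Q²) (L(Q) = -26 - √((-5)² + Q²) = -26 - √(25 + Q²))
3577/4901 + L(30 - 22) = 3577/4901 + (-26 - √(25 + (30 - 22)²)) = 3577*(1/4901) + (-26 - √(25 + 8²)) = 3577/4901 + (-26 - √(25 + 64)) = 3577/4901 + (-26 - √89) = -123849/4901 - √89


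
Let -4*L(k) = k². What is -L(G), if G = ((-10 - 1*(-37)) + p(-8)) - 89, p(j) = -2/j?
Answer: 61009/64 ≈ 953.27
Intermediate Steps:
G = -247/4 (G = ((-10 - 1*(-37)) - 2/(-8)) - 89 = ((-10 + 37) - 2*(-⅛)) - 89 = (27 + ¼) - 89 = 109/4 - 89 = -247/4 ≈ -61.750)
L(k) = -k²/4
-L(G) = -(-1)*(-247/4)²/4 = -(-1)*61009/(4*16) = -1*(-61009/64) = 61009/64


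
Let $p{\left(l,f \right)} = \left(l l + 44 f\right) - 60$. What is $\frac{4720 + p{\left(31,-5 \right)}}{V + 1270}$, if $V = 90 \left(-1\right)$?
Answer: $\frac{5401}{1180} \approx 4.5771$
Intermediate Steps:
$V = -90$
$p{\left(l,f \right)} = -60 + l^{2} + 44 f$ ($p{\left(l,f \right)} = \left(l^{2} + 44 f\right) - 60 = -60 + l^{2} + 44 f$)
$\frac{4720 + p{\left(31,-5 \right)}}{V + 1270} = \frac{4720 + \left(-60 + 31^{2} + 44 \left(-5\right)\right)}{-90 + 1270} = \frac{4720 - -681}{1180} = \left(4720 + 681\right) \frac{1}{1180} = 5401 \cdot \frac{1}{1180} = \frac{5401}{1180}$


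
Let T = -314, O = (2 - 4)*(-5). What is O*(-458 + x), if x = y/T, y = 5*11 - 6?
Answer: -719305/157 ≈ -4581.6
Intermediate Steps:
y = 49 (y = 55 - 6 = 49)
O = 10 (O = -2*(-5) = 10)
x = -49/314 (x = 49/(-314) = 49*(-1/314) = -49/314 ≈ -0.15605)
O*(-458 + x) = 10*(-458 - 49/314) = 10*(-143861/314) = -719305/157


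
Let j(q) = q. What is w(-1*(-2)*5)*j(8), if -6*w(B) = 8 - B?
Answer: 8/3 ≈ 2.6667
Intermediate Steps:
w(B) = -4/3 + B/6 (w(B) = -(8 - B)/6 = -4/3 + B/6)
w(-1*(-2)*5)*j(8) = (-4/3 + (-1*(-2)*5)/6)*8 = (-4/3 + (2*5)/6)*8 = (-4/3 + (⅙)*10)*8 = (-4/3 + 5/3)*8 = (⅓)*8 = 8/3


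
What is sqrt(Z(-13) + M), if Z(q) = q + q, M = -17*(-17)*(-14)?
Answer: 2*I*sqrt(1018) ≈ 63.812*I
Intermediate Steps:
M = -4046 (M = 289*(-14) = -4046)
Z(q) = 2*q
sqrt(Z(-13) + M) = sqrt(2*(-13) - 4046) = sqrt(-26 - 4046) = sqrt(-4072) = 2*I*sqrt(1018)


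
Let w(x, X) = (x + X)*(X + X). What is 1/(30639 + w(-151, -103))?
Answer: 1/82963 ≈ 1.2054e-5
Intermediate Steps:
w(x, X) = 2*X*(X + x) (w(x, X) = (X + x)*(2*X) = 2*X*(X + x))
1/(30639 + w(-151, -103)) = 1/(30639 + 2*(-103)*(-103 - 151)) = 1/(30639 + 2*(-103)*(-254)) = 1/(30639 + 52324) = 1/82963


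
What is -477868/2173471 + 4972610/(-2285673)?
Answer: -11900073614474/4967843980983 ≈ -2.3954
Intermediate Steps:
-477868/2173471 + 4972610/(-2285673) = -477868*1/2173471 + 4972610*(-1/2285673) = -477868/2173471 - 4972610/2285673 = -11900073614474/4967843980983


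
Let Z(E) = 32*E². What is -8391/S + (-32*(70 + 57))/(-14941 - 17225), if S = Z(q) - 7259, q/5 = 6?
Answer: -91181141/346443903 ≈ -0.26319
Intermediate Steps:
q = 30 (q = 5*6 = 30)
S = 21541 (S = 32*30² - 7259 = 32*900 - 7259 = 28800 - 7259 = 21541)
-8391/S + (-32*(70 + 57))/(-14941 - 17225) = -8391/21541 + (-32*(70 + 57))/(-14941 - 17225) = -8391*1/21541 - 32*127/(-32166) = -8391/21541 - 4064*(-1/32166) = -8391/21541 + 2032/16083 = -91181141/346443903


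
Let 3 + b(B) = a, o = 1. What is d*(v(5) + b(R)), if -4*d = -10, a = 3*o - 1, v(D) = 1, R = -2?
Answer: 0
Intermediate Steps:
a = 2 (a = 3*1 - 1 = 3 - 1 = 2)
b(B) = -1 (b(B) = -3 + 2 = -1)
d = 5/2 (d = -1/4*(-10) = 5/2 ≈ 2.5000)
d*(v(5) + b(R)) = 5*(1 - 1)/2 = (5/2)*0 = 0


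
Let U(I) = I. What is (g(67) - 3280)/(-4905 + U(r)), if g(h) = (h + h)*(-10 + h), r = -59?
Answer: -2179/2482 ≈ -0.87792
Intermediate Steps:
g(h) = 2*h*(-10 + h) (g(h) = (2*h)*(-10 + h) = 2*h*(-10 + h))
(g(67) - 3280)/(-4905 + U(r)) = (2*67*(-10 + 67) - 3280)/(-4905 - 59) = (2*67*57 - 3280)/(-4964) = (7638 - 3280)*(-1/4964) = 4358*(-1/4964) = -2179/2482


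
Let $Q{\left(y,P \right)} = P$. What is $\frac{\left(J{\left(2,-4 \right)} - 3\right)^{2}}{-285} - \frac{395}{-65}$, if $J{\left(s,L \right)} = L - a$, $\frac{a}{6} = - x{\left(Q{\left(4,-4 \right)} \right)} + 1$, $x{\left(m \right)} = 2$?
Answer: $\frac{22502}{3705} \approx 6.0734$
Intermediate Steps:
$a = -6$ ($a = 6 \left(\left(-1\right) 2 + 1\right) = 6 \left(-2 + 1\right) = 6 \left(-1\right) = -6$)
$J{\left(s,L \right)} = 6 + L$ ($J{\left(s,L \right)} = L - -6 = L + 6 = 6 + L$)
$\frac{\left(J{\left(2,-4 \right)} - 3\right)^{2}}{-285} - \frac{395}{-65} = \frac{\left(\left(6 - 4\right) - 3\right)^{2}}{-285} - \frac{395}{-65} = \left(2 - 3\right)^{2} \left(- \frac{1}{285}\right) - - \frac{79}{13} = \left(-1\right)^{2} \left(- \frac{1}{285}\right) + \frac{79}{13} = 1 \left(- \frac{1}{285}\right) + \frac{79}{13} = - \frac{1}{285} + \frac{79}{13} = \frac{22502}{3705}$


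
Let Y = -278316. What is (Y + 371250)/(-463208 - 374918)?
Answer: -46467/419063 ≈ -0.11088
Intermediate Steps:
(Y + 371250)/(-463208 - 374918) = (-278316 + 371250)/(-463208 - 374918) = 92934/(-838126) = 92934*(-1/838126) = -46467/419063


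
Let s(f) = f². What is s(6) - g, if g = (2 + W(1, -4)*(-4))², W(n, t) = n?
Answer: 32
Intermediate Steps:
g = 4 (g = (2 + 1*(-4))² = (2 - 4)² = (-2)² = 4)
s(6) - g = 6² - 1*4 = 36 - 4 = 32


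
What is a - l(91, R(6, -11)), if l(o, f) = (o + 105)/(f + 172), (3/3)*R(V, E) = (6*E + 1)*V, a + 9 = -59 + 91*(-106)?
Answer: -1058728/109 ≈ -9713.1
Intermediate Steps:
a = -9714 (a = -9 + (-59 + 91*(-106)) = -9 + (-59 - 9646) = -9 - 9705 = -9714)
R(V, E) = V*(1 + 6*E) (R(V, E) = (6*E + 1)*V = (1 + 6*E)*V = V*(1 + 6*E))
l(o, f) = (105 + o)/(172 + f)
a - l(91, R(6, -11)) = -9714 - (105 + 91)/(172 + 6*(1 + 6*(-11))) = -9714 - 196/(172 + 6*(1 - 66)) = -9714 - 196/(172 + 6*(-65)) = -9714 - 196/(172 - 390) = -9714 - 196/(-218) = -9714 - (-1)*196/218 = -9714 - 1*(-98/109) = -9714 + 98/109 = -1058728/109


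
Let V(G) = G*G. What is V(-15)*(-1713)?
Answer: -385425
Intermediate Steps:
V(G) = G**2
V(-15)*(-1713) = (-15)**2*(-1713) = 225*(-1713) = -385425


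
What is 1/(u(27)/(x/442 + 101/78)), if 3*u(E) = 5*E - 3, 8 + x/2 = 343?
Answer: 3727/58344 ≈ 0.063880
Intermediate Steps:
x = 670 (x = -16 + 2*343 = -16 + 686 = 670)
u(E) = -1 + 5*E/3 (u(E) = (5*E - 3)/3 = (-3 + 5*E)/3 = -1 + 5*E/3)
1/(u(27)/(x/442 + 101/78)) = 1/((-1 + (5/3)*27)/(670/442 + 101/78)) = 1/((-1 + 45)/(670*(1/442) + 101*(1/78))) = 1/(44/(335/221 + 101/78)) = 1/(44/(3727/1326)) = 1/(44*(1326/3727)) = 1/(58344/3727) = 3727/58344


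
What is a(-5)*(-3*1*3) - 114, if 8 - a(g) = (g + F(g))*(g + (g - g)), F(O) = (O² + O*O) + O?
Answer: -1986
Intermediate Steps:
F(O) = O + 2*O² (F(O) = (O² + O²) + O = 2*O² + O = O + 2*O²)
a(g) = 8 - g*(g + g*(1 + 2*g)) (a(g) = 8 - (g + g*(1 + 2*g))*(g + (g - g)) = 8 - (g + g*(1 + 2*g))*(g + 0) = 8 - (g + g*(1 + 2*g))*g = 8 - g*(g + g*(1 + 2*g)))
a(-5)*(-3*1*3) - 114 = (8 - 2*(-5)² - 2*(-5)³)*(-3*1*3) - 114 = (8 - 2*25 - 2*(-125))*(-3*3) - 114 = (8 - 50 + 250)*(-9) - 114 = 208*(-9) - 114 = -1872 - 114 = -1986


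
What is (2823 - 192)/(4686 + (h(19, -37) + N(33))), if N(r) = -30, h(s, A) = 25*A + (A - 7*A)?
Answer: 2631/3953 ≈ 0.66557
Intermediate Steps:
h(s, A) = 19*A (h(s, A) = 25*A - 6*A = 19*A)
(2823 - 192)/(4686 + (h(19, -37) + N(33))) = (2823 - 192)/(4686 + (19*(-37) - 30)) = 2631/(4686 + (-703 - 30)) = 2631/(4686 - 733) = 2631/3953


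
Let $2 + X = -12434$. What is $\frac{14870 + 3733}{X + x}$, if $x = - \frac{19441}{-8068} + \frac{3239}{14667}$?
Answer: $- \frac{2201355421668}{1471282341817} \approx -1.4962$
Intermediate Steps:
$X = -12436$ ($X = -2 - 12434 = -12436$)
$x = \frac{311273399}{118333356}$ ($x = \left(-19441\right) \left(- \frac{1}{8068}\right) + 3239 \cdot \frac{1}{14667} = \frac{19441}{8068} + \frac{3239}{14667} = \frac{311273399}{118333356} \approx 2.6305$)
$\frac{14870 + 3733}{X + x} = \frac{14870 + 3733}{-12436 + \frac{311273399}{118333356}} = \frac{18603}{- \frac{1471282341817}{118333356}} = 18603 \left(- \frac{118333356}{1471282341817}\right) = - \frac{2201355421668}{1471282341817}$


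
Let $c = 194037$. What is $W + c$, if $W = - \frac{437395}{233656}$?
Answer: $\frac{45337471877}{233656} \approx 1.9404 \cdot 10^{5}$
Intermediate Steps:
$W = - \frac{437395}{233656}$ ($W = \left(-437395\right) \frac{1}{233656} = - \frac{437395}{233656} \approx -1.872$)
$W + c = - \frac{437395}{233656} + 194037 = \frac{45337471877}{233656}$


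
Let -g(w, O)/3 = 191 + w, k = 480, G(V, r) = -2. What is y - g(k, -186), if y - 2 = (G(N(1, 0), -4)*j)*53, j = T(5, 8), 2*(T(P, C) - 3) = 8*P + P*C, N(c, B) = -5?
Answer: -2543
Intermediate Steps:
T(P, C) = 3 + 4*P + C*P/2 (T(P, C) = 3 + (8*P + P*C)/2 = 3 + (8*P + C*P)/2 = 3 + (4*P + C*P/2) = 3 + 4*P + C*P/2)
j = 43 (j = 3 + 4*5 + (½)*8*5 = 3 + 20 + 20 = 43)
g(w, O) = -573 - 3*w (g(w, O) = -3*(191 + w) = -573 - 3*w)
y = -4556 (y = 2 - 2*43*53 = 2 - 86*53 = 2 - 4558 = -4556)
y - g(k, -186) = -4556 - (-573 - 3*480) = -4556 - (-573 - 1440) = -4556 - 1*(-2013) = -4556 + 2013 = -2543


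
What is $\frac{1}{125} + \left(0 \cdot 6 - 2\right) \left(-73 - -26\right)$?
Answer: $\frac{11751}{125} \approx 94.008$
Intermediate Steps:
$\frac{1}{125} + \left(0 \cdot 6 - 2\right) \left(-73 - -26\right) = \frac{1}{125} + \left(0 - 2\right) \left(-73 + 26\right) = \frac{1}{125} - -94 = \frac{1}{125} + 94 = \frac{11751}{125}$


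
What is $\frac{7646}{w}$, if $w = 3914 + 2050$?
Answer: $\frac{3823}{2982} \approx 1.282$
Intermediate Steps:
$w = 5964$
$\frac{7646}{w} = \frac{7646}{5964} = 7646 \cdot \frac{1}{5964} = \frac{3823}{2982}$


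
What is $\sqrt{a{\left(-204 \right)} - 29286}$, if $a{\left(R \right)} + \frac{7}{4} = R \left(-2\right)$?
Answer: $\frac{i \sqrt{115519}}{2} \approx 169.94 i$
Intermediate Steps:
$a{\left(R \right)} = - \frac{7}{4} - 2 R$ ($a{\left(R \right)} = - \frac{7}{4} + R \left(-2\right) = - \frac{7}{4} - 2 R$)
$\sqrt{a{\left(-204 \right)} - 29286} = \sqrt{\left(- \frac{7}{4} - -408\right) - 29286} = \sqrt{\left(- \frac{7}{4} + 408\right) - 29286} = \sqrt{\frac{1625}{4} - 29286} = \sqrt{- \frac{115519}{4}} = \frac{i \sqrt{115519}}{2}$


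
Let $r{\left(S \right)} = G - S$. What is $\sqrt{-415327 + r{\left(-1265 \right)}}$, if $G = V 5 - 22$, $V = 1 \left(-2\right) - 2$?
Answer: $2 i \sqrt{103526} \approx 643.51 i$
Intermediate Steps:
$V = -4$ ($V = -2 - 2 = -4$)
$G = -42$ ($G = \left(-4\right) 5 - 22 = -20 - 22 = -42$)
$r{\left(S \right)} = -42 - S$
$\sqrt{-415327 + r{\left(-1265 \right)}} = \sqrt{-415327 - -1223} = \sqrt{-415327 + \left(-42 + 1265\right)} = \sqrt{-415327 + 1223} = \sqrt{-414104} = 2 i \sqrt{103526}$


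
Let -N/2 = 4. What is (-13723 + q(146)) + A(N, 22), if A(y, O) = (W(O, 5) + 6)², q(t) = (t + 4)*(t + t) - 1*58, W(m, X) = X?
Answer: 30140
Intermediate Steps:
N = -8 (N = -2*4 = -8)
q(t) = -58 + 2*t*(4 + t) (q(t) = (4 + t)*(2*t) - 58 = 2*t*(4 + t) - 58 = -58 + 2*t*(4 + t))
A(y, O) = 121 (A(y, O) = (5 + 6)² = 11² = 121)
(-13723 + q(146)) + A(N, 22) = (-13723 + (-58 + 2*146² + 8*146)) + 121 = (-13723 + (-58 + 2*21316 + 1168)) + 121 = (-13723 + (-58 + 42632 + 1168)) + 121 = (-13723 + 43742) + 121 = 30019 + 121 = 30140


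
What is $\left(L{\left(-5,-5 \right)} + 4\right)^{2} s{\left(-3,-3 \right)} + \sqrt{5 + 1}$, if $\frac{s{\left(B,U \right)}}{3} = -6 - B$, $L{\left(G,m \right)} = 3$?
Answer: $-441 + \sqrt{6} \approx -438.55$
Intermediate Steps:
$s{\left(B,U \right)} = -18 - 3 B$ ($s{\left(B,U \right)} = 3 \left(-6 - B\right) = -18 - 3 B$)
$\left(L{\left(-5,-5 \right)} + 4\right)^{2} s{\left(-3,-3 \right)} + \sqrt{5 + 1} = \left(3 + 4\right)^{2} \left(-18 - -9\right) + \sqrt{5 + 1} = 7^{2} \left(-18 + 9\right) + \sqrt{6} = 49 \left(-9\right) + \sqrt{6} = -441 + \sqrt{6}$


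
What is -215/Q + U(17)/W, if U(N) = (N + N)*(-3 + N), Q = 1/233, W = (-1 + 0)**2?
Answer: -49619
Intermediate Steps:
W = 1 (W = (-1)**2 = 1)
Q = 1/233 ≈ 0.0042918
U(N) = 2*N*(-3 + N) (U(N) = (2*N)*(-3 + N) = 2*N*(-3 + N))
-215/Q + U(17)/W = -215/1/233 + (2*17*(-3 + 17))/1 = -215*233 + (2*17*14)*1 = -50095 + 476*1 = -50095 + 476 = -49619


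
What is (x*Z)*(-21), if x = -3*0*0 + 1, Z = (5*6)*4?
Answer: -2520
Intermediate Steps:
Z = 120 (Z = 30*4 = 120)
x = 1 (x = 0*0 + 1 = 0 + 1 = 1)
(x*Z)*(-21) = (1*120)*(-21) = 120*(-21) = -2520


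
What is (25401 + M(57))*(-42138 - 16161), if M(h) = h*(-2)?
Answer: -1474206813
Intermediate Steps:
M(h) = -2*h
(25401 + M(57))*(-42138 - 16161) = (25401 - 2*57)*(-42138 - 16161) = (25401 - 114)*(-58299) = 25287*(-58299) = -1474206813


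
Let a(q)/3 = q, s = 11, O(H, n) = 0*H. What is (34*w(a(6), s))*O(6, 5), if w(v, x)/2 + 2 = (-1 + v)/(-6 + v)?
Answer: 0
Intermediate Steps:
O(H, n) = 0
a(q) = 3*q
w(v, x) = -4 + 2*(-1 + v)/(-6 + v) (w(v, x) = -4 + 2*((-1 + v)/(-6 + v)) = -4 + 2*(-1 + v)/(-6 + v))
(34*w(a(6), s))*O(6, 5) = (34*(2*(11 - 3*6)/(-6 + 3*6)))*0 = (34*(2*(11 - 1*18)/(-6 + 18)))*0 = (34*(2*(11 - 18)/12))*0 = (34*(2*(1/12)*(-7)))*0 = (34*(-7/6))*0 = -119/3*0 = 0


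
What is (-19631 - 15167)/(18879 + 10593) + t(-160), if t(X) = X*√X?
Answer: -17399/14736 - 640*I*√10 ≈ -1.1807 - 2023.9*I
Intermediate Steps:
t(X) = X^(3/2)
(-19631 - 15167)/(18879 + 10593) + t(-160) = (-19631 - 15167)/(18879 + 10593) + (-160)^(3/2) = -34798/29472 - 640*I*√10 = -34798*1/29472 - 640*I*√10 = -17399/14736 - 640*I*√10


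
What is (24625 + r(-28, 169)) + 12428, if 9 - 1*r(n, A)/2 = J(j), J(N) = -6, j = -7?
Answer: 37083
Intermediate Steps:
r(n, A) = 30 (r(n, A) = 18 - 2*(-6) = 18 + 12 = 30)
(24625 + r(-28, 169)) + 12428 = (24625 + 30) + 12428 = 24655 + 12428 = 37083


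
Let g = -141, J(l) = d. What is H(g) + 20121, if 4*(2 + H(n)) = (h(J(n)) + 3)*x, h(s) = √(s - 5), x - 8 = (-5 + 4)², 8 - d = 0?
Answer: 80503/4 + 9*√3/4 ≈ 20130.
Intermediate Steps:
d = 8 (d = 8 - 1*0 = 8 + 0 = 8)
J(l) = 8
x = 9 (x = 8 + (-5 + 4)² = 8 + (-1)² = 8 + 1 = 9)
h(s) = √(-5 + s)
H(n) = 19/4 + 9*√3/4 (H(n) = -2 + ((√(-5 + 8) + 3)*9)/4 = -2 + ((√3 + 3)*9)/4 = -2 + ((3 + √3)*9)/4 = -2 + (27 + 9*√3)/4 = -2 + (27/4 + 9*√3/4) = 19/4 + 9*√3/4)
H(g) + 20121 = (19/4 + 9*√3/4) + 20121 = 80503/4 + 9*√3/4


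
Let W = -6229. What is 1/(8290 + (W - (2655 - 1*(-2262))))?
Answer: -1/2856 ≈ -0.00035014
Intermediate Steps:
1/(8290 + (W - (2655 - 1*(-2262)))) = 1/(8290 + (-6229 - (2655 - 1*(-2262)))) = 1/(8290 + (-6229 - (2655 + 2262))) = 1/(8290 + (-6229 - 1*4917)) = 1/(8290 + (-6229 - 4917)) = 1/(8290 - 11146) = 1/(-2856) = -1/2856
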